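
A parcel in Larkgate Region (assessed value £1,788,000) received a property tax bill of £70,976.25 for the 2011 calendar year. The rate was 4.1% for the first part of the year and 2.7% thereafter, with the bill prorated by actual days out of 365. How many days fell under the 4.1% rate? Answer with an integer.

Let d = days at the first rate; then 365 − d days at the second rate.
£1,788,000 × [4.1%·d + 2.7%·(365−d)] / 365 = £70,976.25
Solving gives d = 331, so the new rate took effect on November 28, 2011.

331 days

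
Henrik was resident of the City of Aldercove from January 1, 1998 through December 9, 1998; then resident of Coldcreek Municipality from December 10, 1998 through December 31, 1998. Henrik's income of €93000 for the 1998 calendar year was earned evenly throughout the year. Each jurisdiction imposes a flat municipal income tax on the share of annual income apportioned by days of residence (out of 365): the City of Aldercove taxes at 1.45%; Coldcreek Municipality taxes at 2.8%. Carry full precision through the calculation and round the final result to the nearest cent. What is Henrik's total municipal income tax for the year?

The City of Aldercove, January 1 – December 9, 1998: 343 days → €93000 × 1.45% × 343/365 = €1267.2205
Coldcreek Municipality, December 10 – December 31, 1998: 22 days → €93000 × 2.8% × 22/365 = €156.9534
Total = €1424.1740

€1424.17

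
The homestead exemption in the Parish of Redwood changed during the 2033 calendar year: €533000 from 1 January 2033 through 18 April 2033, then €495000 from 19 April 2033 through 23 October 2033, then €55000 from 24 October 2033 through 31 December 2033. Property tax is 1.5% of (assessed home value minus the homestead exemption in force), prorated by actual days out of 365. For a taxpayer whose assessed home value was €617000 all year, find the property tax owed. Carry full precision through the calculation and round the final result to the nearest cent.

€2909.01

1 January – 18 April 2033: 108 days, exemption €533000 → (€617000 − €533000) × 1.5% × 108/365 = €372.8219
19 April – 23 October 2033: 188 days, exemption €495000 → (€617000 − €495000) × 1.5% × 188/365 = €942.5753
24 October – 31 December 2033: 69 days, exemption €55000 → (€617000 − €55000) × 1.5% × 69/365 = €1593.6164
Total = €2909.0137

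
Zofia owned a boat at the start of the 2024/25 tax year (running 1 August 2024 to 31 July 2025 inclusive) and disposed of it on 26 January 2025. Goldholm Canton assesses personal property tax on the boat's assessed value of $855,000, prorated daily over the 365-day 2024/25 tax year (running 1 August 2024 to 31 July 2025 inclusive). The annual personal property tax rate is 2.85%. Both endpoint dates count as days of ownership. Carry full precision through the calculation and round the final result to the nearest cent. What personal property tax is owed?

$11,950.09

Days held (1 August 2024 – 26 January 2025): 179 out of 365
Tax = $855,000 × 2.85% × 179/365 = $11,950.0890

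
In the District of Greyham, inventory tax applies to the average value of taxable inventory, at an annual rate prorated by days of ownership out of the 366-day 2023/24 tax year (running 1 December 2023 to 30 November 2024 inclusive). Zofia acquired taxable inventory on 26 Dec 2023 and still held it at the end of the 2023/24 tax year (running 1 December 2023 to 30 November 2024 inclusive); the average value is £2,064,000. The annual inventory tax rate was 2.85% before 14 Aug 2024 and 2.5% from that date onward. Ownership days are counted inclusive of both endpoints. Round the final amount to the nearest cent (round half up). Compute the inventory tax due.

£52,654.56

26 Dec 2023 – 13 Aug 2024: 232 days at 2.85% → £2,064,000 × 2.85% × 232/366 = £37,287.3443
14 Aug – 30 Nov 2024: 109 days at 2.5% → £2,064,000 × 2.5% × 109/366 = £15,367.2131
Total = £52,654.5574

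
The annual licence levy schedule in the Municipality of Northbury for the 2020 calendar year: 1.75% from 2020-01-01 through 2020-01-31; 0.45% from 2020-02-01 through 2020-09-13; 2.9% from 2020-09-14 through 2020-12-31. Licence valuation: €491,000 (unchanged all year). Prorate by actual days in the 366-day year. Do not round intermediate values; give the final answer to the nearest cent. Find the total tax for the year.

2020-01-01 to 2020-01-31: 31 days at 1.75% → €491,000 × 1.75% × 31/366 = €727.7801
2020-02-01 to 2020-09-13: 226 days at 0.45% → €491,000 × 0.45% × 226/366 = €1,364.3361
2020-09-14 to 2020-12-31: 109 days at 2.9% → €491,000 × 2.9% × 109/366 = €4,240.5765
Total = €6,332.6926

€6,332.69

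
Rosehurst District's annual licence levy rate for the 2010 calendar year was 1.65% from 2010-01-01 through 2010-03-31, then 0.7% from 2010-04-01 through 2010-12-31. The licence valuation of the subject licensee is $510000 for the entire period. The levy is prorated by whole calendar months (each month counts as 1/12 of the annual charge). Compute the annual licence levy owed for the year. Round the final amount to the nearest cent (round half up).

$4781.25

2010-01-01 to 2010-03-31: 3 months at 1.65% → $510000 × 1.65% × 3/12 = $2103.7500
2010-04-01 to 2010-12-31: 9 months at 0.7% → $510000 × 0.7% × 9/12 = $2677.5000
Total = $4781.2500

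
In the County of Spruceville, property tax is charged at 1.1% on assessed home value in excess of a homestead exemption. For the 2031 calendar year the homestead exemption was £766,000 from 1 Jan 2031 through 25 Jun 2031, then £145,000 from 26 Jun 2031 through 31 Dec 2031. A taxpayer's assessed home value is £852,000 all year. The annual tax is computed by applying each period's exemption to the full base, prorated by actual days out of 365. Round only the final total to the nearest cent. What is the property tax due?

£4,483.15

1 Jan – 25 Jun 2031: 176 days, exemption £766,000 → (£852,000 − £766,000) × 1.1% × 176/365 = £456.1534
26 Jun – 31 Dec 2031: 189 days, exemption £145,000 → (£852,000 − £145,000) × 1.1% × 189/365 = £4,026.9945
Total = £4,483.1479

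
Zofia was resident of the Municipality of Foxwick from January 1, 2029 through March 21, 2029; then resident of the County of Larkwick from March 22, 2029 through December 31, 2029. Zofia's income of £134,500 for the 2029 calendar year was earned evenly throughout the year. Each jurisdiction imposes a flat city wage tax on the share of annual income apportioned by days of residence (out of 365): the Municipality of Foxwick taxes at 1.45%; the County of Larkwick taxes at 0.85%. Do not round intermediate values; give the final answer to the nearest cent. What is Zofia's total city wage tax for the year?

The Municipality of Foxwick, January 1 – March 21, 2029: 80 days → £134,500 × 1.45% × 80/365 = £427.4521
The County of Larkwick, March 22 – December 31, 2029: 285 days → £134,500 × 0.85% × 285/365 = £892.6747
Total = £1,320.1267

£1,320.13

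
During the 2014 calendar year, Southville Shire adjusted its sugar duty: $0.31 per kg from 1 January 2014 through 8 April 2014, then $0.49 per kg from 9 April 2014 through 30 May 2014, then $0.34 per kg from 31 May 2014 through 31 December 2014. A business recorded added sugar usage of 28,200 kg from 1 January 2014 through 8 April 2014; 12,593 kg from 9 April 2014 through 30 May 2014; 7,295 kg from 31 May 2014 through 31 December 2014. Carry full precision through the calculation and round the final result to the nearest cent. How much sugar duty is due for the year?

$17,392.87

1 January – 8 April 2014: 28,200 kg at $0.31/kg → $8,742.00
9 April – 30 May 2014: 12,593 kg at $0.49/kg → $6,170.57
31 May – 31 December 2014: 7,295 kg at $0.34/kg → $2,480.30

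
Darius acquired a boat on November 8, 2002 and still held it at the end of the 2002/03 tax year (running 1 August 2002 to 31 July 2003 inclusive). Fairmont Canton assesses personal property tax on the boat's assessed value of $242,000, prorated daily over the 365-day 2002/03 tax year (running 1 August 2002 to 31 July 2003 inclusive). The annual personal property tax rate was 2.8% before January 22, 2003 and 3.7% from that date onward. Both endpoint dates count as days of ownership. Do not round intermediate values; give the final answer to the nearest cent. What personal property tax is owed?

$6,077.85

November 8, 2002 – January 21, 2003: 75 days at 2.8% → $242,000 × 2.8% × 75/365 = $1,392.3288
January 22 – July 31, 2003: 191 days at 3.7% → $242,000 × 3.7% × 191/365 = $4,685.5178
Total = $6,077.8466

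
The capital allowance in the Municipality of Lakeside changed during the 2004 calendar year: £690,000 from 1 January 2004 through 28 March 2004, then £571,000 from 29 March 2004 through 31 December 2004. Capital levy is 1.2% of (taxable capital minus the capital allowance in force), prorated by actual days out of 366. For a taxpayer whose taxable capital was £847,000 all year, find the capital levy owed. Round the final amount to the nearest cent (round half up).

£2,968.66

1 January – 28 March 2004: 88 days, exemption £690,000 → (£847,000 − £690,000) × 1.2% × 88/366 = £452.9836
29 March – 31 December 2004: 278 days, exemption £571,000 → (£847,000 − £571,000) × 1.2% × 278/366 = £2,515.6721
Total = £2,968.6557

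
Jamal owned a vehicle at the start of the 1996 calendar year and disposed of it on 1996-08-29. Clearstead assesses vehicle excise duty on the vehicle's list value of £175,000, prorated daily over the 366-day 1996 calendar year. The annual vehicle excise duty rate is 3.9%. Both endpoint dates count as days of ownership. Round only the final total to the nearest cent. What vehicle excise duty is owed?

Days held (1996-01-01 to 1996-08-29): 242 out of 366
Tax = £175,000 × 3.9% × 242/366 = £4,512.7049

£4,512.70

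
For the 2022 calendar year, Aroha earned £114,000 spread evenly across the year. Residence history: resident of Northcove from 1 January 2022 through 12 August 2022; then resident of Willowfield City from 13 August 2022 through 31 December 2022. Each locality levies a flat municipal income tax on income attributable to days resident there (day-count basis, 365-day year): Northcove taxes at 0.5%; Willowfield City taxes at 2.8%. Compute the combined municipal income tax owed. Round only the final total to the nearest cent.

£1,582.88

Northcove, 1 January – 12 August 2022: 224 days → £114,000 × 0.5% × 224/365 = £349.8082
Willowfield City, 13 August – 31 December 2022: 141 days → £114,000 × 2.8% × 141/365 = £1,233.0740
Total = £1,582.8822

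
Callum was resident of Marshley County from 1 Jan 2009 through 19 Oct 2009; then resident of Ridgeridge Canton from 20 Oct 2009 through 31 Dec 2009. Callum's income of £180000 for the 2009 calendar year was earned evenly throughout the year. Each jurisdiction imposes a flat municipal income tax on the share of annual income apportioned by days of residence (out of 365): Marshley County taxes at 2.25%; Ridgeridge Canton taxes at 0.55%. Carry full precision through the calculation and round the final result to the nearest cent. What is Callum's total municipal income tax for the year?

£3438.00

Marshley County, 1 Jan – 19 Oct 2009: 292 days → £180000 × 2.25% × 292/365 = £3240.0000
Ridgeridge Canton, 20 Oct – 31 Dec 2009: 73 days → £180000 × 0.55% × 73/365 = £198.0000
Total = £3438.0000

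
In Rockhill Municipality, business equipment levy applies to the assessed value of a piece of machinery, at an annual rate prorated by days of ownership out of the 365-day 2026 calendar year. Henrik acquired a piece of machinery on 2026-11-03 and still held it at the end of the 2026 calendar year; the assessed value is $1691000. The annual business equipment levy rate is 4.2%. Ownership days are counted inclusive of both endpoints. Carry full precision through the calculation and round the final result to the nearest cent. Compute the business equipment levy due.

$11480.27

Days held (2026-11-03 to 2026-12-31): 59 out of 365
Tax = $1691000 × 4.2% × 59/365 = $11480.2685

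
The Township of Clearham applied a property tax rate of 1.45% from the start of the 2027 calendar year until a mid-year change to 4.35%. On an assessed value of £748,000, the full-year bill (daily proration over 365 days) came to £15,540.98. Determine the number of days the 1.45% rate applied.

286 days

Let d = days at the first rate; then 365 − d days at the second rate.
£748,000 × [1.45%·d + 4.35%·(365−d)] / 365 = £15,540.98
Solving gives d = 286, so the new rate took effect on October 14, 2027.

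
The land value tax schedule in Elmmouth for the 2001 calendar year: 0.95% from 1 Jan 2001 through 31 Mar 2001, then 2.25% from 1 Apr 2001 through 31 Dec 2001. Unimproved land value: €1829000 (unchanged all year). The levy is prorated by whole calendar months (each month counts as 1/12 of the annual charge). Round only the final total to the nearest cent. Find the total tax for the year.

1 Jan – 31 Mar 2001: 3 months at 0.95% → €1829000 × 0.95% × 3/12 = €4343.8750
1 Apr – 31 Dec 2001: 9 months at 2.25% → €1829000 × 2.25% × 9/12 = €30864.3750
Total = €35208.2500

€35208.25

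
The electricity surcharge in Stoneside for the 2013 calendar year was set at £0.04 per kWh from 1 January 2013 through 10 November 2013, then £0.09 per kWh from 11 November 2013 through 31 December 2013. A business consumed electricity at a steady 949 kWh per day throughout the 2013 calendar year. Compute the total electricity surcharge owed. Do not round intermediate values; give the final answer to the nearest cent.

1 January – 10 November 2013: 314 days × 949 kWh/day = 297,986 kWh at £0.04/kWh → £11,919.44
11 November – 31 December 2013: 51 days × 949 kWh/day = 48,399 kWh at £0.09/kWh → £4,355.91

£16,275.35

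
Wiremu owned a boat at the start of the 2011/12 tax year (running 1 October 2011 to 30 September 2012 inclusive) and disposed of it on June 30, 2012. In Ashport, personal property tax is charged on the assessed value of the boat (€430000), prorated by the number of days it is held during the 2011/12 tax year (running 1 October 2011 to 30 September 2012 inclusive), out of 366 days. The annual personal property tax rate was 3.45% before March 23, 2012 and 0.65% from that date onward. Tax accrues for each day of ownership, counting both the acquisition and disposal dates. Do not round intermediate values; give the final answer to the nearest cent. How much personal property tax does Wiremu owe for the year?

€7816.37

October 1, 2011 – March 22, 2012: 174 days at 3.45% → €430000 × 3.45% × 174/366 = €7052.7049
March 23 – June 30, 2012: 100 days at 0.65% → €430000 × 0.65% × 100/366 = €763.6612
Total = €7816.3661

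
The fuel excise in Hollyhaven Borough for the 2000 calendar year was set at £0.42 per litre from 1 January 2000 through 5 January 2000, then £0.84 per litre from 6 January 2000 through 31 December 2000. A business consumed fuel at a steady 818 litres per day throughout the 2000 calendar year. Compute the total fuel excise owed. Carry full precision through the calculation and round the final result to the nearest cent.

1 January – 5 January 2000: 5 days × 818 litres/day = 4,090 litres at £0.42/litre → £1,717.80
6 January – 31 December 2000: 361 days × 818 litres/day = 295,298 litres at £0.84/litre → £248,050.32

£249,768.12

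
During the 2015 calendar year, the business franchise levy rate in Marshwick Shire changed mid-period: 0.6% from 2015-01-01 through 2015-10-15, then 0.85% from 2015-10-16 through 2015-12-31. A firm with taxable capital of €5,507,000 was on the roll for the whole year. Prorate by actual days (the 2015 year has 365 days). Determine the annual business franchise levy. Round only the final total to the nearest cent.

2015-01-01 to 2015-10-15: 288 days at 0.6% → €5,507,000 × 0.6% × 288/365 = €26,071.4959
2015-10-16 to 2015-12-31: 77 days at 0.85% → €5,507,000 × 0.85% × 77/365 = €9,874.8808
Total = €35,946.3767

€35,946.38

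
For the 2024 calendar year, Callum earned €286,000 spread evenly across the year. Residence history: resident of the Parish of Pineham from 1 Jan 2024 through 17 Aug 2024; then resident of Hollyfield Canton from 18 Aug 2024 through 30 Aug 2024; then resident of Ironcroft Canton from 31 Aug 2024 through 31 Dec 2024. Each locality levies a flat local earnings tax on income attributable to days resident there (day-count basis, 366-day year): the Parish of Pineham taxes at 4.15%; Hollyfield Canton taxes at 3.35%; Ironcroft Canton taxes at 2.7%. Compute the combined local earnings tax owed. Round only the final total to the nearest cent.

The Parish of Pineham, 1 Jan – 17 Aug 2024: 230 days → €286,000 × 4.15% × 230/366 = €7,458.6612
Hollyfield Canton, 18 Aug – 30 Aug 2024: 13 days → €286,000 × 3.35% × 13/366 = €340.3087
Ironcroft Canton, 31 Aug – 31 Dec 2024: 123 days → €286,000 × 2.7% × 123/366 = €2,595.0984
Total = €10,394.0683

€10,394.07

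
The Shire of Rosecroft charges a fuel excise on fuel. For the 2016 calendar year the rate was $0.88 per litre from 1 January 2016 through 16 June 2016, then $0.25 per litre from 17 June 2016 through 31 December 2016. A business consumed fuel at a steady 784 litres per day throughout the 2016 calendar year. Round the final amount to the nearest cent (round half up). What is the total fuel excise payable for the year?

1 January – 16 June 2016: 168 days × 784 litres/day = 131,712 litres at $0.88/litre → $115,906.56
17 June – 31 December 2016: 198 days × 784 litres/day = 155,232 litres at $0.25/litre → $38,808.00

$154,714.56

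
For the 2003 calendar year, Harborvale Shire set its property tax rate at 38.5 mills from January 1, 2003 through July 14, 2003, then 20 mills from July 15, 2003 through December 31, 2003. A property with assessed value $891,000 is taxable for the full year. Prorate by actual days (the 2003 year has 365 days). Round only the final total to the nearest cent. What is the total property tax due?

$26,626.25

January 1 – July 14, 2003: 195 days at 38.5 mills → $891,000 × 3.85% × 195/365 = $18,326.5274
July 15 – December 31, 2003: 170 days at 20 mills → $891,000 × 2% × 170/365 = $8,299.7260
Total = $26,626.2534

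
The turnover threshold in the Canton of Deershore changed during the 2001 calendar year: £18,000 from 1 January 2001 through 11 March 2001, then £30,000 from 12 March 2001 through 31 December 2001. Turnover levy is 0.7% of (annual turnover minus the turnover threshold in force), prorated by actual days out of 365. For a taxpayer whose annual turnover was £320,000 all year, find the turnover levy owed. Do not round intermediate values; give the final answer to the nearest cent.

1 January – 11 March 2001: 70 days, exemption £18,000 → (£320,000 − £18,000) × 0.7% × 70/365 = £405.4247
12 March – 31 December 2001: 295 days, exemption £30,000 → (£320,000 − £30,000) × 0.7% × 295/365 = £1,640.6849
Total = £2,046.1096

£2,046.11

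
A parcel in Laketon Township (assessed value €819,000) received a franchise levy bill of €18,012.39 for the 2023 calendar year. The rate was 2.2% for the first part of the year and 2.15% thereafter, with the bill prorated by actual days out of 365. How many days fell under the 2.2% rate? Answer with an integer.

360 days

Let d = days at the first rate; then 365 − d days at the second rate.
€819,000 × [2.2%·d + 2.15%·(365−d)] / 365 = €18,012.39
Solving gives d = 360, so the new rate took effect on 27 Dec 2023.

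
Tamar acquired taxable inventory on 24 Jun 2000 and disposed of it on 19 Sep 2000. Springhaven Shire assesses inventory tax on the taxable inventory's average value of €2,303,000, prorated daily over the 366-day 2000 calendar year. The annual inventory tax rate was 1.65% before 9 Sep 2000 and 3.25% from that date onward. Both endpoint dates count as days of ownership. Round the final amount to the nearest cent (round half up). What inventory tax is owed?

24 Jun – 8 Sep 2000: 77 days at 1.65% → €2,303,000 × 1.65% × 77/366 = €7,994.4303
9 Sep – 19 Sep 2000: 11 days at 3.25% → €2,303,000 × 3.25% × 11/366 = €2,249.5150
Total = €10,243.9454

€10,243.95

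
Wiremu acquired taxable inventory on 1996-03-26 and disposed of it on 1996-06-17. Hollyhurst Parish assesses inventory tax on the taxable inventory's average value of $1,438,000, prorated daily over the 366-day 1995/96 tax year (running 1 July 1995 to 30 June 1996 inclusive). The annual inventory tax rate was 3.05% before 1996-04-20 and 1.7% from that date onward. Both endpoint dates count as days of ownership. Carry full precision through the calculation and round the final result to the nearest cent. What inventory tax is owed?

1996-03-26 to 1996-04-19: 25 days at 3.05% → $1,438,000 × 3.05% × 25/366 = $2,995.8333
1996-04-20 to 1996-06-17: 59 days at 1.7% → $1,438,000 × 1.7% × 59/366 = $3,940.7486
Total = $6,936.5820

$6,936.58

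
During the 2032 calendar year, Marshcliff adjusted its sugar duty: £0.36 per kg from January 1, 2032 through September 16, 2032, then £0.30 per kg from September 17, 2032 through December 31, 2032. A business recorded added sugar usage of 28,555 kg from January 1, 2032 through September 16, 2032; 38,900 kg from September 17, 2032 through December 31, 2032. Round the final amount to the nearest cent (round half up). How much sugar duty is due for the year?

January 1 – September 16, 2032: 28,555 kg at £0.36/kg → £10,279.80
September 17 – December 31, 2032: 38,900 kg at £0.30/kg → £11,670.00

£21,949.80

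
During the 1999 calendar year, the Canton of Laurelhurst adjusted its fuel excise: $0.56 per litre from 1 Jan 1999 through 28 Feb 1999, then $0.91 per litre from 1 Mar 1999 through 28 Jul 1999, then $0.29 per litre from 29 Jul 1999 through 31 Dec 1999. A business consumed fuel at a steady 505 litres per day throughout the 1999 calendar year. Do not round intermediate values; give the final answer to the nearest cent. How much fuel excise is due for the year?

1 Jan – 28 Feb 1999: 59 days × 505 litres/day = 29,795 litres at $0.56/litre → $16,685.20
1 Mar – 28 Jul 1999: 150 days × 505 litres/day = 75,750 litres at $0.91/litre → $68,932.50
29 Jul – 31 Dec 1999: 156 days × 505 litres/day = 78,780 litres at $0.29/litre → $22,846.20

$108,463.90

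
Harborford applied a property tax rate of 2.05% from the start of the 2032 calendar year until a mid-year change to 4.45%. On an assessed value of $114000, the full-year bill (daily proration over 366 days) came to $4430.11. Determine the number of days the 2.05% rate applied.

86 days

Let d = days at the first rate; then 366 − d days at the second rate.
$114000 × [2.05%·d + 4.45%·(366−d)] / 366 = $4430.11
Solving gives d = 86, so the new rate took effect on 27 March 2032.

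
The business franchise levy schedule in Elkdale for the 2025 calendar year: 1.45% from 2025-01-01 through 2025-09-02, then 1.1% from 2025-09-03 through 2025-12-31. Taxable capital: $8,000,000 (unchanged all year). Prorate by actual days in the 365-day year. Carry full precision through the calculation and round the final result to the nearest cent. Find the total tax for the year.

2025-01-01 to 2025-09-02: 245 days at 1.45% → $8,000,000 × 1.45% × 245/365 = $77,863.0137
2025-09-03 to 2025-12-31: 120 days at 1.1% → $8,000,000 × 1.1% × 120/365 = $28,931.5068
Total = $106,794.5205

$106,794.52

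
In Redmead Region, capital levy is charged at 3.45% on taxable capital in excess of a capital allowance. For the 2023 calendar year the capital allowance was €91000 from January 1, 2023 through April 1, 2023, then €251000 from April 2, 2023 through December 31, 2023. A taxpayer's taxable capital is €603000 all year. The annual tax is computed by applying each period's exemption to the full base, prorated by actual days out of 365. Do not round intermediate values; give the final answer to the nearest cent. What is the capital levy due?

€13520.22

January 1 – April 1, 2023: 91 days, exemption €91000 → (€603000 − €91000) × 3.45% × 91/365 = €4403.9014
April 2 – December 31, 2023: 274 days, exemption €251000 → (€603000 − €251000) × 3.45% × 274/365 = €9116.3178
Total = €13520.2192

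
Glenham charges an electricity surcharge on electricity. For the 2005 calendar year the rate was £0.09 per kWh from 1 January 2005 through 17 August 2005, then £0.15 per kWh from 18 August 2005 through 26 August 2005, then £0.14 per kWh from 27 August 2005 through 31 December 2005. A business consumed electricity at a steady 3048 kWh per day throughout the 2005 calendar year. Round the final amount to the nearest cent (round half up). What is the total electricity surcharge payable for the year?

1 January – 17 August 2005: 229 days × 3048 kWh/day = 697,992 kWh at £0.09/kWh → £62,819.28
18 August – 26 August 2005: 9 days × 3048 kWh/day = 27,432 kWh at £0.15/kWh → £4,114.80
27 August – 31 December 2005: 127 days × 3048 kWh/day = 387,096 kWh at £0.14/kWh → £54,193.44

£121,127.52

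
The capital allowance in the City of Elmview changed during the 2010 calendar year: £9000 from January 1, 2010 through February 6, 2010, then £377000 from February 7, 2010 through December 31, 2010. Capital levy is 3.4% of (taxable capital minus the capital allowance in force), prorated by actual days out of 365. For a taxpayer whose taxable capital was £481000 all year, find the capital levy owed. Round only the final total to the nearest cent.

January 1 – February 6, 2010: 37 days, exemption £9000 → (£481000 − £9000) × 3.4% × 37/365 = £1626.7836
February 7 – December 31, 2010: 328 days, exemption £377000 → (£481000 − £377000) × 3.4% × 328/365 = £3177.5562
Total = £4804.3397

£4804.34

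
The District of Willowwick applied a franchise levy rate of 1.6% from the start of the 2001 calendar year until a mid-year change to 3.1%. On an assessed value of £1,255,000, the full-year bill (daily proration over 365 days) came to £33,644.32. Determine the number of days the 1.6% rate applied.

102 days

Let d = days at the first rate; then 365 − d days at the second rate.
£1,255,000 × [1.6%·d + 3.1%·(365−d)] / 365 = £33,644.32
Solving gives d = 102, so the new rate took effect on 13 April 2001.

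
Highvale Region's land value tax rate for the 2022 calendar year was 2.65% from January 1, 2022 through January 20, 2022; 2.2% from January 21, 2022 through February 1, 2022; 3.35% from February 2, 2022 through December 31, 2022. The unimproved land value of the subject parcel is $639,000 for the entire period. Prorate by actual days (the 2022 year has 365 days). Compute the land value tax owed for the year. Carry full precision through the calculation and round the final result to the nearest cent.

January 1 – January 20, 2022: 20 days at 2.65% → $639,000 × 2.65% × 20/365 = $927.8630
January 21 – February 1, 2022: 12 days at 2.2% → $639,000 × 2.2% × 12/365 = $462.1808
February 2 – December 31, 2022: 333 days at 3.35% → $639,000 × 3.35% × 333/365 = $19,529.7658
Total = $20,919.8096

$20,919.81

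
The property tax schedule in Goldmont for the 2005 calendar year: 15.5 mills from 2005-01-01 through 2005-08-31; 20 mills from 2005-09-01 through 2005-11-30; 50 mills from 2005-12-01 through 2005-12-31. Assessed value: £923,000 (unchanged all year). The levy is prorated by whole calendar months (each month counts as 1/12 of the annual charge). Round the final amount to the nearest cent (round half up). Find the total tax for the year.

2005-01-01 to 2005-08-31: 8 months at 15.5 mills → £923,000 × 1.55% × 8/12 = £9,537.6667
2005-09-01 to 2005-11-30: 3 months at 20 mills → £923,000 × 2% × 3/12 = £4,615.0000
2005-12-01 to 2005-12-31: 1 month at 50 mills → £923,000 × 5% × 1/12 = £3,845.8333
Total = £17,998.5000

£17,998.50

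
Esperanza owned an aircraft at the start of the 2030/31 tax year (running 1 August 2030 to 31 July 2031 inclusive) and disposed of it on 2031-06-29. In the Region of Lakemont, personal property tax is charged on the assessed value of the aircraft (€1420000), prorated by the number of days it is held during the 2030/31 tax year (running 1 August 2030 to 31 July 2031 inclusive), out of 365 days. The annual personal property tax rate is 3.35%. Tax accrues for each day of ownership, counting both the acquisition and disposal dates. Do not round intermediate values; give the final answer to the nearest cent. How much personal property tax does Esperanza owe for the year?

Days held (2030-08-01 to 2031-06-29): 333 out of 365
Tax = €1420000 × 3.35% × 333/365 = €43399.4795

€43399.48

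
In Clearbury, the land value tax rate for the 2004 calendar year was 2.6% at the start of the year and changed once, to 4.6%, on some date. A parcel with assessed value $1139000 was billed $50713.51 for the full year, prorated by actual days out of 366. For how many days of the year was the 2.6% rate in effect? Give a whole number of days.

Let d = days at the first rate; then 366 − d days at the second rate.
$1139000 × [2.6%·d + 4.6%·(366−d)] / 366 = $50713.51
Solving gives d = 27, so the new rate took effect on 28 January 2004.

27 days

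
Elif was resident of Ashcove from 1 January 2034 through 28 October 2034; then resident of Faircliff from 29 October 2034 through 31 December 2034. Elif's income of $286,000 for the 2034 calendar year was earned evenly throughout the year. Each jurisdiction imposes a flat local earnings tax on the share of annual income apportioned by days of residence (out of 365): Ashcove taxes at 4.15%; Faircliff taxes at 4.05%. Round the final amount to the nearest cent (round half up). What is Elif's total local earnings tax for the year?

$11,818.85

Ashcove, 1 January – 28 October 2034: 301 days → $286,000 × 4.15% × 301/365 = $9,787.8603
Faircliff, 29 October – 31 December 2034: 64 days → $286,000 × 4.05% × 64/365 = $2,030.9918
Total = $11,818.8521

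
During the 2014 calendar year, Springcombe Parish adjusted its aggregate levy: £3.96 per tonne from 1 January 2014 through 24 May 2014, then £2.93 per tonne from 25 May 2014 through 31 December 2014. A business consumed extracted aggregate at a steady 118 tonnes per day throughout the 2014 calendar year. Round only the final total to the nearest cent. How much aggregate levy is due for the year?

£143,696.86

1 January – 24 May 2014: 144 days × 118 tonnes/day = 16,992 tonnes at £3.96/tonne → £67,288.32
25 May – 31 December 2014: 221 days × 118 tonnes/day = 26,078 tonnes at £2.93/tonne → £76,408.54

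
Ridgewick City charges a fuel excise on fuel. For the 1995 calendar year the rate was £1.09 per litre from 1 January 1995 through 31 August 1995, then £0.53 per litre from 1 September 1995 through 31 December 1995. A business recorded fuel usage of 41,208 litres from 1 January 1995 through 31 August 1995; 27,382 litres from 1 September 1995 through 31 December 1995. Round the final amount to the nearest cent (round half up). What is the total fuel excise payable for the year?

1 January – 31 August 1995: 41,208 litres at £1.09/litre → £44,916.72
1 September – 31 December 1995: 27,382 litres at £0.53/litre → £14,512.46

£59,429.18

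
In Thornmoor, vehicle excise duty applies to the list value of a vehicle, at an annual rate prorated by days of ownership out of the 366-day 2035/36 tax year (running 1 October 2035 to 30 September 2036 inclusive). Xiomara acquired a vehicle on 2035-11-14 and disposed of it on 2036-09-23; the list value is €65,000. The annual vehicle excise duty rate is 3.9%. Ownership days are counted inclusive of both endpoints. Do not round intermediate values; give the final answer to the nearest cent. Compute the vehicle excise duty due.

Days held (2035-11-14 to 2036-09-23): 315 out of 366
Tax = €65,000 × 3.9% × 315/366 = €2,181.7623

€2,181.76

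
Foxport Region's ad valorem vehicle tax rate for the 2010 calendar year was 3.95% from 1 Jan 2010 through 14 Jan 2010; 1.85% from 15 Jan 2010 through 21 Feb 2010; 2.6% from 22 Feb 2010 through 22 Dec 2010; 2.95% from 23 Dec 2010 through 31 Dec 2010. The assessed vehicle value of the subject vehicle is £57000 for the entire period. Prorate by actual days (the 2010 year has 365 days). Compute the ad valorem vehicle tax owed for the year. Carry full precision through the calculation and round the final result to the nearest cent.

1 Jan – 14 Jan 2010: 14 days at 3.95% → £57000 × 3.95% × 14/365 = £86.3589
15 Jan – 21 Feb 2010: 38 days at 1.85% → £57000 × 1.85% × 38/365 = £109.7836
22 Feb – 22 Dec 2010: 304 days at 2.6% → £57000 × 2.6% × 304/365 = £1234.3233
23 Dec – 31 Dec 2010: 9 days at 2.95% → £57000 × 2.95% × 9/365 = £41.4616
Total = £1471.9274

£1471.93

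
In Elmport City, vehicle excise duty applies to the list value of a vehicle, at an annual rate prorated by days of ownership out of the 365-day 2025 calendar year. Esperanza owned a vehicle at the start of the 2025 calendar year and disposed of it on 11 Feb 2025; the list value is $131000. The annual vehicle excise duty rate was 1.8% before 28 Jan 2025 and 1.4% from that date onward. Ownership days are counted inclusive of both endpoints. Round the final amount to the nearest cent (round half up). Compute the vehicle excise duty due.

1 Jan – 27 Jan 2025: 27 days at 1.8% → $131000 × 1.8% × 27/365 = $174.4274
28 Jan – 11 Feb 2025: 15 days at 1.4% → $131000 × 1.4% × 15/365 = $75.3699
Total = $249.7973

$249.80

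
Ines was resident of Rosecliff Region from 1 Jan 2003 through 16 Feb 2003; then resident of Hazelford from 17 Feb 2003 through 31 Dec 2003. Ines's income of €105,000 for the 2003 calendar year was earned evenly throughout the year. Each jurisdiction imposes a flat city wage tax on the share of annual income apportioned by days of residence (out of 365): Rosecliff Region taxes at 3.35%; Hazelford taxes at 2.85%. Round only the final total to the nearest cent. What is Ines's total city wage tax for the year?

€3,060.10

Rosecliff Region, 1 Jan – 16 Feb 2003: 47 days → €105,000 × 3.35% × 47/365 = €452.9384
Hazelford, 17 Feb – 31 Dec 2003: 318 days → €105,000 × 2.85% × 318/365 = €2,607.1644
Total = €3,060.1027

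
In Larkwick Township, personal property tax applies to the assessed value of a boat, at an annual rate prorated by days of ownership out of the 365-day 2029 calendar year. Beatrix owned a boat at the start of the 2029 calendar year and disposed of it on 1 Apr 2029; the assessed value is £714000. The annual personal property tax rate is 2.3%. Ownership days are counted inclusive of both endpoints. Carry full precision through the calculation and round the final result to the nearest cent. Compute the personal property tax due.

Days held (1 Jan – 1 Apr 2029): 91 out of 365
Tax = £714000 × 2.3% × 91/365 = £4094.2521

£4094.25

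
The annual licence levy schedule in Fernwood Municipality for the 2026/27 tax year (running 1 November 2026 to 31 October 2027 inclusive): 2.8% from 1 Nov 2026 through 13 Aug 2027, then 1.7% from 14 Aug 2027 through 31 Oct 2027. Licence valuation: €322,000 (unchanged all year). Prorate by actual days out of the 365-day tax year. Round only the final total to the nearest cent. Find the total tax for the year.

1 Nov 2026 – 13 Aug 2027: 286 days at 2.8% → €322,000 × 2.8% × 286/365 = €7,064.5918
14 Aug – 31 Oct 2027: 79 days at 1.7% → €322,000 × 1.7% × 79/365 = €1,184.7836
Total = €8,249.3753

€8,249.38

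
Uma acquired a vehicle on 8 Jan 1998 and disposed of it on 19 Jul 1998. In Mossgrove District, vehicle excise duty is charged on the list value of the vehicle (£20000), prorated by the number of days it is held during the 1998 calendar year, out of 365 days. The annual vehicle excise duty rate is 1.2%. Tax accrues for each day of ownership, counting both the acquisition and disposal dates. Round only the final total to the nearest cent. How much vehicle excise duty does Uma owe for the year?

£126.90

Days held (8 Jan – 19 Jul 1998): 193 out of 365
Tax = £20000 × 1.2% × 193/365 = £126.9041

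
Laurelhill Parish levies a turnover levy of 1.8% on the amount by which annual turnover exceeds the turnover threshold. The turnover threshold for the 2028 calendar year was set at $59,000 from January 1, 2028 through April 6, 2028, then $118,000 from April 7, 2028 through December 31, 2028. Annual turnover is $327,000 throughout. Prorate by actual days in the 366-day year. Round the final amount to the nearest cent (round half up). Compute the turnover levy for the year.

$4,043.46

January 1 – April 6, 2028: 97 days, exemption $59,000 → ($327,000 − $59,000) × 1.8% × 97/366 = $1,278.4918
April 7 – December 31, 2028: 269 days, exemption $118,000 → ($327,000 − $118,000) × 1.8% × 269/366 = $2,764.9672
Total = $4,043.4590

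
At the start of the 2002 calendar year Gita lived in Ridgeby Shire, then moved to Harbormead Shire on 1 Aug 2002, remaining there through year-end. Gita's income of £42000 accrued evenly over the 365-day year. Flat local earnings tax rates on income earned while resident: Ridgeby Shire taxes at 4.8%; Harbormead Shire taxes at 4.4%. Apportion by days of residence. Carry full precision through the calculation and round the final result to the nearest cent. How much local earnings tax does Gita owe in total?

Ridgeby Shire, 1 Jan – 31 Jul 2002: 212 days → £42000 × 4.8% × 212/365 = £1170.9370
Harbormead Shire, 1 Aug – 31 Dec 2002: 153 days → £42000 × 4.4% × 153/365 = £774.6411
Total = £1945.5781

£1945.58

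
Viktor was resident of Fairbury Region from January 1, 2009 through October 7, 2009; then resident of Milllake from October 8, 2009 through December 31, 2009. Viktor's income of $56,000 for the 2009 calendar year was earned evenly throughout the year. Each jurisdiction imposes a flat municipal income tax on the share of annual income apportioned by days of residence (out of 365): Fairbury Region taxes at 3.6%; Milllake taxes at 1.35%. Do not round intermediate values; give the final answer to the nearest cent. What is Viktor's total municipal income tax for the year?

Fairbury Region, January 1 – October 7, 2009: 280 days → $56,000 × 3.6% × 280/365 = $1,546.5205
Milllake, October 8 – December 31, 2009: 85 days → $56,000 × 1.35% × 85/365 = $176.0548
Total = $1,722.5753

$1,722.58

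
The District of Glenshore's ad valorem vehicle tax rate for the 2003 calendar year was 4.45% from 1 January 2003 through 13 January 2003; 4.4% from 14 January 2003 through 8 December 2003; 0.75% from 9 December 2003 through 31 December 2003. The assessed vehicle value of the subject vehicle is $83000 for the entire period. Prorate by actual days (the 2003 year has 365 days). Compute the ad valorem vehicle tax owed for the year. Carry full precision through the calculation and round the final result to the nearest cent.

$3462.58

1 January – 13 January 2003: 13 days at 4.45% → $83000 × 4.45% × 13/365 = $131.5493
14 January – 8 December 2003: 329 days at 4.4% → $83000 × 4.4% × 329/365 = $3291.8027
9 December – 31 December 2003: 23 days at 0.75% → $83000 × 0.75% × 23/365 = $39.2260
Total = $3462.5781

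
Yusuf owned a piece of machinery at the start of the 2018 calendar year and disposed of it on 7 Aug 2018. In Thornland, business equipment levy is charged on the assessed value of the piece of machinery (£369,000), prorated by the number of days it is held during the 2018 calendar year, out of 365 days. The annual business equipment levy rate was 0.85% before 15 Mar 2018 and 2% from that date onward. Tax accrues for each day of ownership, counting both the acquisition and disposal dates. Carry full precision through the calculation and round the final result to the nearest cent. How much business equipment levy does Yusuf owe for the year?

£3,579.30

1 Jan – 14 Mar 2018: 73 days at 0.85% → £369,000 × 0.85% × 73/365 = £627.3000
15 Mar – 7 Aug 2018: 146 days at 2% → £369,000 × 2% × 146/365 = £2,952.0000
Total = £3,579.3000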